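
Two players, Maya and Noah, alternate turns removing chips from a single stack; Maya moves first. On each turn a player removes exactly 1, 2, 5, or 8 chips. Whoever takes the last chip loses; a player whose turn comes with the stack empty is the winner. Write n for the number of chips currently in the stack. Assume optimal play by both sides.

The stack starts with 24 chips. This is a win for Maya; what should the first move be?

Build the W/L table. Terminal = W. A non-terminal position is W if it has a move to some L; otherwise it is L.
n=0: no move; the opponent has just taken the last chip and therefore loses → W
n=1: the only move is to 0(W), a W ⇒ L
n=2: can move to 1, which is L ⇒ W
n=3: can move to 1, which is L ⇒ W
n=4: moves to 3(W), 2(W); every one is W ⇒ L
n=5: can move to 4, which is L ⇒ W
n=6: can move to 4, which is L ⇒ W
n=7: moves to 6(W), 5(W), 2(W); every one is W ⇒ L
n=8: can move to 7, which is L ⇒ W
n=9: can move to 7, which is L ⇒ W
n=10: moves to 9(W), 8(W), 5(W), 2(W); every one is W ⇒ L
n=11: can move to 10, which is L ⇒ W
n=12: can move to 10, which is L ⇒ W
n=13: moves to 12(W), 11(W), 8(W), 5(W); every one is W ⇒ L
n=14: can move to 13, which is L ⇒ W
n=15: can move to 13, which is L ⇒ W
n=16: moves to 15(W), 14(W), 11(W), 8(W); every one is W ⇒ L
n=17: can move to 16, which is L ⇒ W
n=18: can move to 16, which is L ⇒ W
n=19: moves to 18(W), 17(W), 14(W), 11(W); every one is W ⇒ L
n=20: can move to 19, which is L ⇒ W
n=21: can move to 19, which is L ⇒ W
n=22: moves to 21(W), 20(W), 17(W), 14(W); every one is W ⇒ L
n=23: can move to 22, which is L ⇒ W
n=24: can move to 22, which is L ⇒ W
From 24, the L positions reachable in one move are: 22, 19, 16. Any move reaching one of these is winning.

Remove 2, leaving 22.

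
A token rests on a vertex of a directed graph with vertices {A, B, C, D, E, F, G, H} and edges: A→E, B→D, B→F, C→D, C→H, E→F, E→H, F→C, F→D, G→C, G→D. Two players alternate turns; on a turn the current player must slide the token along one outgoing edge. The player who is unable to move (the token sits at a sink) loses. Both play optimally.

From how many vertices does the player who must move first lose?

Use the standard recursion: the mover loses at a terminal position; elsewhere, the mover wins exactly when some move hands the opponent an L position.
Every edge goes from a vertex to one that appears earlier in the order H, D, C, F, G, B, E, A, so processing vertices in that order labels each vertex after all of its successors.
H: no outgoing edge → L
D: no outgoing edge → L
C: reaches L-position D → W
F: reaches L-position D → W
G: reaches L-position D → W
B: reaches L-position D → W
E: reaches L-position H → W
A: only reaches E(W), which is W → L
The L vertices are A, D, H; that is 3 in all.

3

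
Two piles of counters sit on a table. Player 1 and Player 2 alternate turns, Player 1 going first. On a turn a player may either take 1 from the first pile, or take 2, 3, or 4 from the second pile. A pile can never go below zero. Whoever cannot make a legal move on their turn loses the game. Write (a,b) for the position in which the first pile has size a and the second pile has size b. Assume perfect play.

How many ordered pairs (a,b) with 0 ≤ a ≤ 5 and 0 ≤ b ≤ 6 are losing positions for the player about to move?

Build the W/L table. Terminal = L. A non-terminal position is W if it has a move to some L; otherwise it is L.
Every move lowers a or b (never raises either), so fill the grid row by row in increasing a, and left to right within a row: each cell's successors are then already labelled.
      b=0  b=1  b=2  b=3  b=4  b=5  b=6
a=0:    L    L    W    W    W    W    L
a=1:    W    W    L    L    W    W    W
a=2:    L    L    W    W    W    W    L
a=3:    W    W    L    L    W    W    W
a=4:    L    L    W    W    W    W    L
a=5:    W    W    L    L    W    W    W
Cells with no legal move (terminal, hence L): (0,0), (0,1).
The remaining L cells, each justified by listing all of its moves:
(0,6): only reaches (0,4)(W), (0,3)(W), (0,2)(W), all W → L
(1,2): only reaches (0,2)(W), (1,0)(W), all W → L
(1,3): only reaches (0,3)(W), (1,1)(W), (1,0)(W), all W → L
(2,0): only reaches (1,0)(W), which is W → L
(2,1): only reaches (1,1)(W), which is W → L
(2,6): only reaches (1,6)(W), (2,4)(W), (2,3)(W), (2,2)(W), all W → L
(3,2): only reaches (2,2)(W), (3,0)(W), all W → L
(3,3): only reaches (2,3)(W), (3,1)(W), (3,0)(W), all W → L
(4,0): only reaches (3,0)(W), which is W → L
(4,1): only reaches (3,1)(W), which is W → L
(4,6): only reaches (3,6)(W), (4,4)(W), (4,3)(W), (4,2)(W), all W → L
(5,2): only reaches (4,2)(W), (5,0)(W), all W → L
(5,3): only reaches (4,3)(W), (5,1)(W), (5,0)(W), all W → L
Every other cell has at least one move into one of the L cells above, so it is W.
L cells per row: a=0: 3, a=1: 2, a=2: 3, a=3: 2, a=4: 3, a=5: 2; total 15.

15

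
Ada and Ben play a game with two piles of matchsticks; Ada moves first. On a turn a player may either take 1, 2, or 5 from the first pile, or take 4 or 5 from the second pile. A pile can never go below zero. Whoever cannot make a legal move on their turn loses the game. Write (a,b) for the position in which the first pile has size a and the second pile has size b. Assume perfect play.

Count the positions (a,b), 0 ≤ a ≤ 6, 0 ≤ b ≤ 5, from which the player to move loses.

Positions with no move are L. A position that does have a move is losing for the player to move precisely when every available move leads to a winning position for the opponent. Fill in the labels:
Every move lowers a or b (never raises either), so fill the grid row by row in increasing a, and left to right within a row: each cell's successors are then already labelled.
      b=0  b=1  b=2  b=3  b=4  b=5
a=0:    L    L    L    L    W    W
a=1:    W    W    W    W    L    L
a=2:    W    W    W    W    W    W
a=3:    L    L    L    L    W    W
a=4:    W    W    W    W    L    L
a=5:    W    W    W    W    W    W
a=6:    L    L    L    L    W    W
Cells with no legal move (terminal, hence L): (0,0), (0,1), (0,2), (0,3).
The remaining L cells, each justified by listing all of its moves:
(1,4): only reaches (0,4)(W), (1,0)(W), all W → L
(1,5): only reaches (0,5)(W), (1,1)(W), (1,0)(W), all W → L
(3,0): only reaches (2,0)(W), (1,0)(W), all W → L
(3,1): only reaches (2,1)(W), (1,1)(W), all W → L
(3,2): only reaches (2,2)(W), (1,2)(W), all W → L
(3,3): only reaches (2,3)(W), (1,3)(W), all W → L
(4,4): only reaches (3,4)(W), (2,4)(W), (4,0)(W), all W → L
(4,5): only reaches (3,5)(W), (2,5)(W), (4,1)(W), (4,0)(W), all W → L
(6,0): only reaches (5,0)(W), (4,0)(W), (1,0)(W), all W → L
(6,1): only reaches (5,1)(W), (4,1)(W), (1,1)(W), all W → L
(6,2): only reaches (5,2)(W), (4,2)(W), (1,2)(W), all W → L
(6,3): only reaches (5,3)(W), (4,3)(W), (1,3)(W), all W → L
Every other cell has at least one move into one of the L cells above, so it is W.
L cells per row: a=0: 4, a=1: 2, a=2: 0, a=3: 4, a=4: 2, a=5: 0, a=6: 4; total 16.

16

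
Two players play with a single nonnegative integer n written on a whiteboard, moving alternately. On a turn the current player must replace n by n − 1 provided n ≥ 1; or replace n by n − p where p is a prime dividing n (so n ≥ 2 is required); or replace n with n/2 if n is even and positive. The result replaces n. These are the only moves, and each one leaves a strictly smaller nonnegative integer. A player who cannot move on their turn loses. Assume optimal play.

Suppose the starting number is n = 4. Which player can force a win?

Work bottom-up. With no move the player to move loses. Otherwise the position is W if at least one move leads to an L position for the opponent, and L if every move leads to a W.
n=0: no move → L
n=1: W (go to 0, an L position)
n=2: W (go to 0, an L position)
n=3: W (go to 0, an L position)
n=4: L (options 2(W), 3(W) are all W)
The starting position 4 is L: whatever the player to move does, the opponent receives a W position.

The second player wins.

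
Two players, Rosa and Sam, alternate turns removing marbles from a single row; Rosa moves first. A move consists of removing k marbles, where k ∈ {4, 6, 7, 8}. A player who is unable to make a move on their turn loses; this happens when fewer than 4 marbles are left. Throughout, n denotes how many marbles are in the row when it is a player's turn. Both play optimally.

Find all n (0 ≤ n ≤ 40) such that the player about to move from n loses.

0, 1, 2, 3, 12, 13, 14, 15, 24, 25, 26, 27, 36, 37, 38, 39

Classify positions by backward induction: terminal positions (no move available) are L. From any other position, the mover wins iff some move reaches an L.
n=0: no move → L
n=1: no move → L
n=2: no move → L
n=3: no move → L
n=4: W (go to 0, an L position)
n=5: W (go to 1, an L position)
n=6: W (go to 2, an L position)
n=7: W (go to 3, an L position)
n=8: W (go to 2, an L position)
n=9: W (go to 3, an L position)
n=10: W (go to 3, an L position)
n=11: W (go to 3, an L position)
n=12: L (options 8(W), 6(W), 5(W), 4(W) are all W)
n=13: L (options 9(W), 7(W), 6(W), 5(W) are all W)
n=14: L (options 10(W), 8(W), 7(W), 6(W) are all W)
n=15: L (options 11(W), 9(W), 8(W), 7(W) are all W)
n=16: W (go to 12, an L position)
n=17: W (go to 13, an L position)
n=18: W (go to 14, an L position)
n=19: W (go to 15, an L position)
n=20: W (go to 14, an L position)
n=21: W (go to 15, an L position)
n=22: W (go to 15, an L position)
n=23: W (go to 15, an L position)
n=24: L (options 20(W), 18(W), 17(W), 16(W) are all W)
n=25: L (options 21(W), 19(W), 18(W), 17(W) are all W)
n=26: L (options 22(W), 20(W), 19(W), 18(W) are all W)
n=27: L (options 23(W), 21(W), 20(W), 19(W) are all W)
n=28: W (go to 24, an L position)
n=29: W (go to 25, an L position)
n=30: W (go to 26, an L position)
n=31: W (go to 27, an L position)
n=32: W (go to 26, an L position)
n=33: W (go to 27, an L position)
n=34: W (go to 27, an L position)
n=35: W (go to 27, an L position)
n=36: L (options 32(W), 30(W), 29(W), 28(W) are all W)
n=37: L (options 33(W), 31(W), 30(W), 29(W) are all W)
n=38: L (options 34(W), 32(W), 31(W), 30(W) are all W)
n=39: L (options 35(W), 33(W), 32(W), 31(W) are all W)
n=40: W (go to 36, an L position)
The losing starting values of n are exactly the entries labelled L in this table (16 of them).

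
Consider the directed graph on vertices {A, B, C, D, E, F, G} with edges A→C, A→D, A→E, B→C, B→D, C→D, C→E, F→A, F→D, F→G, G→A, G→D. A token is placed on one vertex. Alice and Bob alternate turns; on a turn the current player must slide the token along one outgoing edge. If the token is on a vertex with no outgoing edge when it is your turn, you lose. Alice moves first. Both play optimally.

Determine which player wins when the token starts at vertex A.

Work bottom-up. With no move the player to move loses. Otherwise the position is W if at least one move leads to an L position for the opponent, and L if every move leads to a W.
Every edge goes from a vertex to one that appears earlier in the order D, E, C, A, G, F, B, so processing vertices in that order labels each vertex after all of its successors.
D: no outgoing edge → L
E: no outgoing edge → L
C: can move to E, which is L ⇒ W
A: can move to E, which is L ⇒ W
G: can move to D, which is L ⇒ W
F: can move to D, which is L ⇒ W
B: can move to D, which is L ⇒ W
From A Alice can move to E, reaching an L position.

Alice wins.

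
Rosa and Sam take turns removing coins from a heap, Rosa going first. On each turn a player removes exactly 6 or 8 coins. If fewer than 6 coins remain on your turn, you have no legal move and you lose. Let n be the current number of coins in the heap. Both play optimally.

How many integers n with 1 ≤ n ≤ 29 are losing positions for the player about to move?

13

Use the standard recursion: the mover loses at a terminal position; elsewhere, the mover wins exactly when some move hands the opponent an L position.
n=0: no move → L
n=1: no move → L
n=2: no move → L
n=3: no move → L
n=4: no move → L
n=5: no move → L
n=6: can move to 0, which is L ⇒ W
n=7: can move to 1, which is L ⇒ W
n=8: can move to 2, which is L ⇒ W
n=9: can move to 3, which is L ⇒ W
n=10: can move to 4, which is L ⇒ W
n=11: can move to 5, which is L ⇒ W
n=12: can move to 4, which is L ⇒ W
n=13: can move to 5, which is L ⇒ W
n=14: moves to 8(W), 6(W); every one is W ⇒ L
n=15: moves to 9(W), 7(W); every one is W ⇒ L
n=16: moves to 10(W), 8(W); every one is W ⇒ L
n=17: moves to 11(W), 9(W); every one is W ⇒ L
n=18: moves to 12(W), 10(W); every one is W ⇒ L
n=19: moves to 13(W), 11(W); every one is W ⇒ L
n=20: can move to 14, which is L ⇒ W
n=21: can move to 15, which is L ⇒ W
n=22: can move to 16, which is L ⇒ W
n=23: can move to 17, which is L ⇒ W
n=24: can move to 18, which is L ⇒ W
n=25: can move to 19, which is L ⇒ W
n=26: can move to 18, which is L ⇒ W
n=27: can move to 19, which is L ⇒ W
n=28: moves to 22(W), 20(W); every one is W ⇒ L
n=29: moves to 23(W), 21(W); every one is W ⇒ L
L entries with 1 ≤ n ≤ 29 (n=0 is outside the asked range and is not counted): n = 1, 2, 3, 4, 5, 14, 15, 16, 17, 18, 19, 28, 29; that makes 13.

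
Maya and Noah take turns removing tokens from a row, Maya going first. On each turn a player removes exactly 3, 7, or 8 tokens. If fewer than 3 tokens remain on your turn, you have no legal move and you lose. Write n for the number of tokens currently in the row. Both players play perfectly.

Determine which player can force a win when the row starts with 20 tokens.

Maya wins.

Label each position W (a win for the player to move) or L (a loss). A position with no legal move is L; any other position is W exactly when some move reaches an L, and L when every move reaches a W.
n=0: no move → L
n=1: no move → L
n=2: no move → L
n=3: →0(L), so W
n=4: →1(L), so W
n=5: →2(L), so W
n=6: →3(W) only, which is W, so L
n=7: →0(L), so W
n=8: →1(L), so W
n=9: →6(L), so W
n=10: →2(L), so W
n=11: →8(W), 4(W), 3(W) — all W, so L
n=12: →9(W), 5(W), 4(W) — all W, so L
n=13: →6(L), so W
n=14: →11(L), so W
n=15: →12(L), so W
n=16: →13(W), 9(W), 8(W) — all W, so L
n=17: →14(W), 10(W), 9(W) — all W, so L
n=18: →11(L), so W
n=19: →16(L), so W
n=20: →17(L), so W
The starting position 20 is W: Maya should remove 3, leaving 17, handing over an L position.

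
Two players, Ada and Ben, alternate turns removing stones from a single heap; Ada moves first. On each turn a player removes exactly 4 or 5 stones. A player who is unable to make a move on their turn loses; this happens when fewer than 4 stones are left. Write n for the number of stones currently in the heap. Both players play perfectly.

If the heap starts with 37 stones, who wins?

Ben wins.

Build the W/L table. Terminal = L. A non-terminal position is W if it has a move to some L; otherwise it is L.
n=0: no move → L
n=1: no move → L
n=2: no move → L
n=3: no move → L
n=4: can move to 0, which is L ⇒ W
n=5: can move to 1, which is L ⇒ W
n=6: can move to 2, which is L ⇒ W
n=7: can move to 3, which is L ⇒ W
n=8: can move to 3, which is L ⇒ W
n=9: moves to 5(W), 4(W); every one is W ⇒ L
n=10: moves to 6(W), 5(W); every one is W ⇒ L
n=11: moves to 7(W), 6(W); every one is W ⇒ L
n=12: moves to 8(W), 7(W); every one is W ⇒ L
n=13: can move to 9, which is L ⇒ W
n=14: can move to 10, which is L ⇒ W
n=15: can move to 11, which is L ⇒ W
n=16: can move to 12, which is L ⇒ W
n=17: can move to 12, which is L ⇒ W
n=18: moves to 14(W), 13(W); every one is W ⇒ L
n=19: moves to 15(W), 14(W); every one is W ⇒ L
n=20: moves to 16(W), 15(W); every one is W ⇒ L
n=21: moves to 17(W), 16(W); every one is W ⇒ L
n=22: can move to 18, which is L ⇒ W
n=23: can move to 19, which is L ⇒ W
n=24: can move to 20, which is L ⇒ W
n=25: can move to 21, which is L ⇒ W
n=26: can move to 21, which is L ⇒ W
n=27: moves to 23(W), 22(W); every one is W ⇒ L
n=28: moves to 24(W), 23(W); every one is W ⇒ L
n=29: moves to 25(W), 24(W); every one is W ⇒ L
n=30: moves to 26(W), 25(W); every one is W ⇒ L
n=31: can move to 27, which is L ⇒ W
n=32: can move to 28, which is L ⇒ W
n=33: can move to 29, which is L ⇒ W
n=34: can move to 30, which is L ⇒ W
n=35: can move to 30, which is L ⇒ W
n=36: moves to 32(W), 31(W); every one is W ⇒ L
n=37: moves to 33(W), 32(W); every one is W ⇒ L
The starting position 37 is L: whatever Ada does, the opponent receives a W position.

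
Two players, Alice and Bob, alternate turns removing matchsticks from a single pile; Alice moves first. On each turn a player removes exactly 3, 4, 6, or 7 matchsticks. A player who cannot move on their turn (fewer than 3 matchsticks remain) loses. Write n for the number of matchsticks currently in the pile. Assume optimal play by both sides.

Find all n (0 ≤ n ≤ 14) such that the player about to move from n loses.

Compute win/loss labels from the base case upward. A position with no move is L. Any other position is W if it can reach an L in one move, else L.
n=0: no move → L
n=1: no move → L
n=2: no move → L
n=3: reaches L-position 0 → W
n=4: reaches L-position 1 → W
n=5: reaches L-position 2 → W
n=6: reaches L-position 2 → W
n=7: reaches L-position 1 → W
n=8: reaches L-position 2 → W
n=9: reaches L-position 2 → W
n=10: only reaches 7(W), 6(W), 4(W), 3(W), all W → L
n=11: only reaches 8(W), 7(W), 5(W), 4(W), all W → L
n=12: only reaches 9(W), 8(W), 6(W), 5(W), all W → L
n=13: reaches L-position 10 → W
n=14: reaches L-position 11 → W
The losing starting values of n are exactly the entries labelled L in this table (6 of them).

0, 1, 2, 10, 11, 12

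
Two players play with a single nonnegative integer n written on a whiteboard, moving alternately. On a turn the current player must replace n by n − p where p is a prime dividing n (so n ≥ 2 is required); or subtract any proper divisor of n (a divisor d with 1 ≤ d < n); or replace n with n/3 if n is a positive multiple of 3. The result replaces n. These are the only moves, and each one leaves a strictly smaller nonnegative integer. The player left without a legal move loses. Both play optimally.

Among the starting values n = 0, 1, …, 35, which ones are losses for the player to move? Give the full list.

0, 1, 4, 9, 14, 20, 26, 32, 35

Compute win/loss labels from the base case upward. A position with no move is L. Any other position is W if it can reach an L in one move, else L.
n=0: no move → L
n=1: no move → L
n=2: W (go to 0, an L position)
n=3: W (go to 0, an L position)
n=4: L (options 2(W), 3(W) are all W)
n=5: W (go to 0, an L position)
n=6: W (go to 4, an L position)
n=7: W (go to 0, an L position)
n=8: W (go to 4, an L position)
n=9: L (options 3(W), 6(W), 8(W) are all W)
n=10: W (go to 9, an L position)
n=11: W (go to 0, an L position)
n=12: W (go to 4, an L position)
n=13: W (go to 0, an L position)
n=14: L (options 7(W), 12(W), 13(W) are all W)
n=15: W (go to 14, an L position)
n=16: W (go to 14, an L position)
n=17: W (go to 0, an L position)
n=18: W (go to 9, an L position)
n=19: W (go to 0, an L position)
n=20: L (options 10(W), 15(W), 16(W), 18(W), 19(W) are all W)
n=21: W (go to 14, an L position)
n=22: W (go to 20, an L position)
n=23: W (go to 0, an L position)
n=24: W (go to 20, an L position)
n=25: W (go to 20, an L position)
n=26: L (options 13(W), 24(W), 25(W) are all W)
n=27: W (go to 9, an L position)
n=28: W (go to 14, an L position)
n=29: W (go to 0, an L position)
n=30: W (go to 20, an L position)
n=31: W (go to 0, an L position)
n=32: L (options 16(W), 24(W), 28(W), 30(W), 31(W) are all W)
n=33: W (go to 32, an L position)
n=34: W (go to 32, an L position)
n=35: L (options 28(W), 30(W), 34(W) are all W)
The losing starting values of n are exactly the entries labelled L in this table (9 of them).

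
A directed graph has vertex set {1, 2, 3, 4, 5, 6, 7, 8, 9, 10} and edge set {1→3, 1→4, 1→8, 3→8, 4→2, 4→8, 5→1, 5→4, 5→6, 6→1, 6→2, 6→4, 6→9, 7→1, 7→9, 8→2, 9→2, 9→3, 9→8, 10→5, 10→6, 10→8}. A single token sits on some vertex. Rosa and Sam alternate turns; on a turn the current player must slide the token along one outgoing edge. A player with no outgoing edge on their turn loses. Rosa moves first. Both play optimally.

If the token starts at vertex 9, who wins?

Rosa wins.

Positions with no move are L. A position that does have a move is losing for the player to move precisely when every available move leads to a winning position for the opponent. Fill in the labels:
Every edge goes from a vertex to one that appears earlier in the order 2, 8, 3, 9, 4, 1, 6, 7, 5, 10, so processing vertices in that order labels each vertex after all of its successors.
2: no outgoing edge → L
8: →2(L), so W
3: →8(W) only, which is W, so L
9: →3(L), so W
4: →2(L), so W
1: →3(L), so W
6: →2(L), so W
7: →1(W), 9(W) — all W, so L
5: →6(W), 1(W), 4(W) — all W, so L
10: →5(L), so W
From 9 Rosa can move to 3, reaching an L position.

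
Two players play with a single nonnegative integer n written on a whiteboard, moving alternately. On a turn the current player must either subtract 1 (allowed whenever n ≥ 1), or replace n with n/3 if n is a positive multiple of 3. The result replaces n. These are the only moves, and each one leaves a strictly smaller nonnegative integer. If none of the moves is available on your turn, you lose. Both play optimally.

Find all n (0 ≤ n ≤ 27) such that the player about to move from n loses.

Work bottom-up. With no move the player to move loses. Otherwise the position is W if at least one move leads to an L position for the opponent, and L if every move leads to a W.
n=0: no move → L
n=1: can move to 0, which is L ⇒ W
n=2: the only move is to 1(W), a W ⇒ L
n=3: can move to 2, which is L ⇒ W
n=4: the only move is to 3(W), a W ⇒ L
n=5: can move to 4, which is L ⇒ W
n=6: can move to 2, which is L ⇒ W
n=7: the only move is to 6(W), a W ⇒ L
n=8: can move to 7, which is L ⇒ W
n=9: moves to 3(W), 8(W); every one is W ⇒ L
n=10: can move to 9, which is L ⇒ W
n=11: the only move is to 10(W), a W ⇒ L
n=12: can move to 4, which is L ⇒ W
n=13: the only move is to 12(W), a W ⇒ L
n=14: can move to 13, which is L ⇒ W
n=15: moves to 5(W), 14(W); every one is W ⇒ L
n=16: can move to 15, which is L ⇒ W
n=17: the only move is to 16(W), a W ⇒ L
n=18: can move to 17, which is L ⇒ W
n=19: the only move is to 18(W), a W ⇒ L
n=20: can move to 19, which is L ⇒ W
n=21: can move to 7, which is L ⇒ W
n=22: the only move is to 21(W), a W ⇒ L
n=23: can move to 22, which is L ⇒ W
n=24: moves to 8(W), 23(W); every one is W ⇒ L
n=25: can move to 24, which is L ⇒ W
n=26: the only move is to 25(W), a W ⇒ L
n=27: can move to 9, which is L ⇒ W
The losing starting values of n are exactly the entries labelled L in this table (13 of them).

0, 2, 4, 7, 9, 11, 13, 15, 17, 19, 22, 24, 26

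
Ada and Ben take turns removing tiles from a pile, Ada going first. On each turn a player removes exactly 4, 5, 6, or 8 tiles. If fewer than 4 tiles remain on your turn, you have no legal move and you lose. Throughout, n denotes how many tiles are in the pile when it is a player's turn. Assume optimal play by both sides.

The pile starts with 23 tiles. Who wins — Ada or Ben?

Label each position W (a win for the player to move) or L (a loss). A position with no legal move is L; any other position is W exactly when some move reaches an L, and L when every move reaches a W.
n=0: no move → L
n=1: no move → L
n=2: no move → L
n=3: no move → L
n=4: W (go to 0, an L position)
n=5: W (go to 1, an L position)
n=6: W (go to 2, an L position)
n=7: W (go to 3, an L position)
n=8: W (go to 3, an L position)
n=9: W (go to 3, an L position)
n=10: W (go to 2, an L position)
n=11: W (go to 3, an L position)
n=12: L (options 8(W), 7(W), 6(W), 4(W) are all W)
n=13: L (options 9(W), 8(W), 7(W), 5(W) are all W)
n=14: L (options 10(W), 9(W), 8(W), 6(W) are all W)
n=15: L (options 11(W), 10(W), 9(W), 7(W) are all W)
n=16: W (go to 12, an L position)
n=17: W (go to 13, an L position)
n=18: W (go to 14, an L position)
n=19: W (go to 15, an L position)
n=20: W (go to 15, an L position)
n=21: W (go to 15, an L position)
n=22: W (go to 14, an L position)
n=23: W (go to 15, an L position)
From 23 Ada can remove 8, leaving 15, reaching an L position.

Ada wins.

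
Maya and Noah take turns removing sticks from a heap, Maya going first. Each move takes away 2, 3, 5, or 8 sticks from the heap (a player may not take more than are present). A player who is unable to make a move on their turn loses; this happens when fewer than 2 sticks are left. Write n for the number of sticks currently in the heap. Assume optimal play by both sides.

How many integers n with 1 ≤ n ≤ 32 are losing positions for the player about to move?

7

Build the W/L table. Terminal = L. A non-terminal position is W if it has a move to some L; otherwise it is L.
n=0: no move → L
n=1: no move → L
n=2: →0(L), so W
n=3: →1(L), so W
n=4: →1(L), so W
n=5: →0(L), so W
n=6: →1(L), so W
n=7: →5(W), 4(W), 2(W) — all W, so L
n=8: →0(L), so W
n=9: →7(L), so W
n=10: →7(L), so W
n=11: →9(W), 8(W), 6(W), 3(W) — all W, so L
n=12: →7(L), so W
n=13: →11(L), so W
n=14: →11(L), so W
n=15: →7(L), so W
n=16: →11(L), so W
n=17: →15(W), 14(W), 12(W), 9(W) — all W, so L
n=18: →16(W), 15(W), 13(W), 10(W) — all W, so L
n=19: →17(L), so W
n=20: →18(L), so W
n=21: →18(L), so W
n=22: →17(L), so W
n=23: →18(L), so W
n=24: →22(W), 21(W), 19(W), 16(W) — all W, so L
n=25: →17(L), so W
n=26: →24(L), so W
n=27: →24(L), so W
n=28: →26(W), 25(W), 23(W), 20(W) — all W, so L
n=29: →24(L), so W
n=30: →28(L), so W
n=31: →28(L), so W
n=32: →24(L), so W
L entries with 1 ≤ n ≤ 32 (n=0 is outside the asked range and is not counted): n = 1, 7, 11, 17, 18, 24, 28; that makes 7.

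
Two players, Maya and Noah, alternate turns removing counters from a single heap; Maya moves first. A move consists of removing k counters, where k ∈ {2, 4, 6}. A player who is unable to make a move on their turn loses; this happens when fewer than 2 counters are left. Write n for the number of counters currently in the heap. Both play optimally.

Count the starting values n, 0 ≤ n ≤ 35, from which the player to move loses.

Classify positions by backward induction: terminal positions (no move available) are L. From any other position, the mover wins iff some move reaches an L.
n=0: no move → L
n=1: no move → L
n=2: reaches L-position 0 → W
n=3: reaches L-position 1 → W
n=4: reaches L-position 0 → W
n=5: reaches L-position 1 → W
n=6: reaches L-position 0 → W
n=7: reaches L-position 1 → W
n=8: only reaches 6(W), 4(W), 2(W), all W → L
n=9: only reaches 7(W), 5(W), 3(W), all W → L
n=10: reaches L-position 8 → W
n=11: reaches L-position 9 → W
n=12: reaches L-position 8 → W
n=13: reaches L-position 9 → W
n=14: reaches L-position 8 → W
n=15: reaches L-position 9 → W
n=16: only reaches 14(W), 12(W), 10(W), all W → L
n=17: only reaches 15(W), 13(W), 11(W), all W → L
n=18: reaches L-position 16 → W
n=19: reaches L-position 17 → W
n=20: reaches L-position 16 → W
n=21: reaches L-position 17 → W
n=22: reaches L-position 16 → W
n=23: reaches L-position 17 → W
n=24: only reaches 22(W), 20(W), 18(W), all W → L
n=25: only reaches 23(W), 21(W), 19(W), all W → L
n=26: reaches L-position 24 → W
n=27: reaches L-position 25 → W
n=28: reaches L-position 24 → W
n=29: reaches L-position 25 → W
n=30: reaches L-position 24 → W
n=31: reaches L-position 25 → W
n=32: only reaches 30(W), 28(W), 26(W), all W → L
n=33: only reaches 31(W), 29(W), 27(W), all W → L
n=34: reaches L-position 32 → W
n=35: reaches L-position 33 → W
L entries with 0 ≤ n ≤ 35: n = 0, 1, 8, 9, 16, 17, 24, 25, 32, 33; that makes 10.

10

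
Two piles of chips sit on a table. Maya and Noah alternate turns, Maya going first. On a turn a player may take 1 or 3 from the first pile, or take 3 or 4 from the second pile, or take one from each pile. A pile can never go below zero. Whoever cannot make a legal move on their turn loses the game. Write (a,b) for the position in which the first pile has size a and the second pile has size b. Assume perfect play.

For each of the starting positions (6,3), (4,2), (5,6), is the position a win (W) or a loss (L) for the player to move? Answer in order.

Work bottom-up. With no move the player to move loses. Otherwise the position is W if at least one move leads to an L position for the opponent, and L if every move leads to a W.
No move ever increases a pile, so every position that can arise here has a ≤ 6 and b ≤ 6; it is enough to label the cells with 0 ≤ a ≤ 6 and 0 ≤ b ≤ 6.
Every move lowers a or b (never raises either), so fill the grid row by row in increasing a, and left to right within a row: each cell's successors are then already labelled.
      b=0  b=1  b=2  b=3  b=4  b=5  b=6
a=0:    L    L    L    W    W    W    W
a=1:    W    W    W    W    L    L    L
a=2:    L    L    L    W    W    W    W
a=3:    W    W    W    W    L    L    L
a=4:    L    L    L    W    W    W    W
a=5:    W    W    W    W    L    L    L
a=6:    L    L    L    W    W    W    W
Cells with no legal move (terminal, hence L): (0,0), (0,1), (0,2).
The remaining L cells, each justified by listing all of its moves:
(1,4): only reaches (0,4)(W), (1,1)(W), (1,0)(W), (0,3)(W), all W → L
(1,5): only reaches (0,5)(W), (1,2)(W), (1,1)(W), (0,4)(W), all W → L
(1,6): only reaches (0,6)(W), (1,3)(W), (1,2)(W), (0,5)(W), all W → L
(2,0): only reaches (1,0)(W), which is W → L
(2,1): only reaches (1,1)(W), (1,0)(W), all W → L
(2,2): only reaches (1,2)(W), (1,1)(W), all W → L
(3,4): only reaches (2,4)(W), (0,4)(W), (3,1)(W), (3,0)(W), (2,3)(W), all W → L
(3,5): only reaches (2,5)(W), (0,5)(W), (3,2)(W), (3,1)(W), (2,4)(W), all W → L
(3,6): only reaches (2,6)(W), (0,6)(W), (3,3)(W), (3,2)(W), (2,5)(W), all W → L
(4,0): only reaches (3,0)(W), (1,0)(W), all W → L
(4,1): only reaches (3,1)(W), (1,1)(W), (3,0)(W), all W → L
(4,2): only reaches (3,2)(W), (1,2)(W), (3,1)(W), all W → L
(5,4): only reaches (4,4)(W), (2,4)(W), (5,1)(W), (5,0)(W), (4,3)(W), all W → L
(5,5): only reaches (4,5)(W), (2,5)(W), (5,2)(W), (5,1)(W), (4,4)(W), all W → L
(5,6): only reaches (4,6)(W), (2,6)(W), (5,3)(W), (5,2)(W), (4,5)(W), all W → L
(6,0): only reaches (5,0)(W), (3,0)(W), all W → L
(6,1): only reaches (5,1)(W), (3,1)(W), (5,0)(W), all W → L
(6,2): only reaches (5,2)(W), (3,2)(W), (5,1)(W), all W → L
Every other cell has at least one move into one of the L cells above, so it is W.
(6,3): the move to (6,0) reaches an L cell, so W
(4,2): one of the L cells justified above, so L
(5,6): one of the L cells justified above, so L

(6,3): W, (4,2): L, (5,6): L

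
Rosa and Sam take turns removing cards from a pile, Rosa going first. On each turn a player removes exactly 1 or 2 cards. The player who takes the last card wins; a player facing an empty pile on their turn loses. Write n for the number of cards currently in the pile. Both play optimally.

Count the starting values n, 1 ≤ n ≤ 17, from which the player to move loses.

Compute win/loss labels from the base case upward. A position with no move is L. Any other position is W if it can reach an L in one move, else L.
n=0: no move → L
n=1: reaches L-position 0 → W
n=2: reaches L-position 0 → W
n=3: only reaches 2(W), 1(W), all W → L
n=4: reaches L-position 3 → W
n=5: reaches L-position 3 → W
n=6: only reaches 5(W), 4(W), all W → L
n=7: reaches L-position 6 → W
n=8: reaches L-position 6 → W
n=9: only reaches 8(W), 7(W), all W → L
n=10: reaches L-position 9 → W
n=11: reaches L-position 9 → W
n=12: only reaches 11(W), 10(W), all W → L
n=13: reaches L-position 12 → W
n=14: reaches L-position 12 → W
n=15: only reaches 14(W), 13(W), all W → L
n=16: reaches L-position 15 → W
n=17: reaches L-position 15 → W
L entries with 1 ≤ n ≤ 17 (n=0 is outside the asked range and is not counted): n = 3, 6, 9, 12, 15; that makes 5.

5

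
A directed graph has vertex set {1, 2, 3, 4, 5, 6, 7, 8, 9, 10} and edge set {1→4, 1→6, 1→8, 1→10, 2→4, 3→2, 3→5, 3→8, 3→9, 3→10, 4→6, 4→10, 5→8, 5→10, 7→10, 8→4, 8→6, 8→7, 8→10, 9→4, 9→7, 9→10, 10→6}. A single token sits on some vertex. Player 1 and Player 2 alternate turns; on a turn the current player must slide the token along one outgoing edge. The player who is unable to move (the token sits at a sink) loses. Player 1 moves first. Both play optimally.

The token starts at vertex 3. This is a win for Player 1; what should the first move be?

Work bottom-up. With no move the player to move loses. Otherwise the position is W if at least one move leads to an L position for the opponent, and L if every move leads to a W.
Every edge goes from a vertex to one that appears earlier in the order 6, 10, 7, 4, 8, 5, 1, 2, 9, 3, so processing vertices in that order labels each vertex after all of its successors.
6: no outgoing edge → L
10: can move to 6, which is L ⇒ W
7: the only move is to 10(W), a W ⇒ L
4: can move to 6, which is L ⇒ W
8: can move to 7, which is L ⇒ W
5: moves to 8(W), 10(W); every one is W ⇒ L
1: can move to 6, which is L ⇒ W
2: the only move is to 4(W), a W ⇒ L
9: can move to 7, which is L ⇒ W
3: can move to 2, which is L ⇒ W
From 3, the L positions reachable in one move are: 2, 5. Any move reaching one of these is winning.

Move to 2.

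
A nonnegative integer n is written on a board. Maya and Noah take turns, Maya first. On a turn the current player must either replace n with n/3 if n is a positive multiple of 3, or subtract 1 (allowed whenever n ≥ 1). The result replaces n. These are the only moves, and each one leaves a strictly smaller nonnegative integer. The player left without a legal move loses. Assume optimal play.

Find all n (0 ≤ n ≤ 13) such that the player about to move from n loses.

Positions with no move are L. A position that does have a move is losing for the player to move precisely when every available move leads to a winning position for the opponent. Fill in the labels:
n=0: no move → L
n=1: reaches L-position 0 → W
n=2: only reaches 1(W), which is W → L
n=3: reaches L-position 2 → W
n=4: only reaches 3(W), which is W → L
n=5: reaches L-position 4 → W
n=6: reaches L-position 2 → W
n=7: only reaches 6(W), which is W → L
n=8: reaches L-position 7 → W
n=9: only reaches 3(W), 8(W), all W → L
n=10: reaches L-position 9 → W
n=11: only reaches 10(W), which is W → L
n=12: reaches L-position 4 → W
n=13: only reaches 12(W), which is W → L
Reading off the rows marked L gives the requested list; there are 7 such values of n.

0, 2, 4, 7, 9, 11, 13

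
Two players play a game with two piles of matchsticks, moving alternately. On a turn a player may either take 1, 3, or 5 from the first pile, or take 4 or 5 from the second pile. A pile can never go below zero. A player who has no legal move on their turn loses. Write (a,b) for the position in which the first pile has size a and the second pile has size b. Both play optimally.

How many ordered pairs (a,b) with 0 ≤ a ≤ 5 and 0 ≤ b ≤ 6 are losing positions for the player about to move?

Label each position W (a win for the player to move) or L (a loss). A position with no legal move is L; any other position is W exactly when some move reaches an L, and L when every move reaches a W.
Every move lowers a or b (never raises either), so fill the grid row by row in increasing a, and left to right within a row: each cell's successors are then already labelled.
      b=0  b=1  b=2  b=3  b=4  b=5  b=6
a=0:    L    L    L    L    W    W    W
a=1:    W    W    W    W    L    L    L
a=2:    L    L    L    L    W    W    W
a=3:    W    W    W    W    L    L    L
a=4:    L    L    L    L    W    W    W
a=5:    W    W    W    W    L    L    L
Cells with no legal move (terminal, hence L): (0,0), (0,1), (0,2), (0,3).
The remaining L cells, each justified by listing all of its moves:
(1,4): →(0,4)(W), (1,0)(W) — all W, so L
(1,5): →(0,5)(W), (1,1)(W), (1,0)(W) — all W, so L
(1,6): →(0,6)(W), (1,2)(W), (1,1)(W) — all W, so L
(2,0): →(1,0)(W) only, which is W, so L
(2,1): →(1,1)(W) only, which is W, so L
(2,2): →(1,2)(W) only, which is W, so L
(2,3): →(1,3)(W) only, which is W, so L
(3,4): →(2,4)(W), (0,4)(W), (3,0)(W) — all W, so L
(3,5): →(2,5)(W), (0,5)(W), (3,1)(W), (3,0)(W) — all W, so L
(3,6): →(2,6)(W), (0,6)(W), (3,2)(W), (3,1)(W) — all W, so L
(4,0): →(3,0)(W), (1,0)(W) — all W, so L
(4,1): →(3,1)(W), (1,1)(W) — all W, so L
(4,2): →(3,2)(W), (1,2)(W) — all W, so L
(4,3): →(3,3)(W), (1,3)(W) — all W, so L
(5,4): →(4,4)(W), (2,4)(W), (0,4)(W), (5,0)(W) — all W, so L
(5,5): →(4,5)(W), (2,5)(W), (0,5)(W), (5,1)(W), (5,0)(W) — all W, so L
(5,6): →(4,6)(W), (2,6)(W), (0,6)(W), (5,2)(W), (5,1)(W) — all W, so L
Every other cell has at least one move into one of the L cells above, so it is W.
L cells per row: a=0: 4, a=1: 3, a=2: 4, a=3: 3, a=4: 4, a=5: 3; total 21.

21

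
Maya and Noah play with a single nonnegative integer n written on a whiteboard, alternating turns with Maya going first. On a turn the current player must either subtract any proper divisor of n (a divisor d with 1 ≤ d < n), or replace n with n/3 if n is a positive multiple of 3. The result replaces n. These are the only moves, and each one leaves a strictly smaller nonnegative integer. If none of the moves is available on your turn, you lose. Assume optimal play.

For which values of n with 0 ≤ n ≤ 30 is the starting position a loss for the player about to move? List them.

0, 1, 4, 7, 9, 11, 13, 15, 17, 19, 23, 25, 28

Build the W/L table. Terminal = L. A non-terminal position is W if it has a move to some L; otherwise it is L.
n=0: no move → L
n=1: no move → L
n=2: W (go to 1, an L position)
n=3: W (go to 1, an L position)
n=4: L (options 2(W), 3(W) are all W)
n=5: W (go to 4, an L position)
n=6: W (go to 4, an L position)
n=7: L (sole option 6(W) is W)
n=8: W (go to 4, an L position)
n=9: L (options 3(W), 6(W), 8(W) are all W)
n=10: W (go to 9, an L position)
n=11: L (sole option 10(W) is W)
n=12: W (go to 4, an L position)
n=13: L (sole option 12(W) is W)
n=14: W (go to 7, an L position)
n=15: L (options 5(W), 10(W), 12(W), 14(W) are all W)
n=16: W (go to 15, an L position)
n=17: L (sole option 16(W) is W)
n=18: W (go to 9, an L position)
n=19: L (sole option 18(W) is W)
n=20: W (go to 15, an L position)
n=21: W (go to 7, an L position)
n=22: W (go to 11, an L position)
n=23: L (sole option 22(W) is W)
n=24: W (go to 23, an L position)
n=25: L (options 20(W), 24(W) are all W)
n=26: W (go to 13, an L position)
n=27: W (go to 9, an L position)
n=28: L (options 14(W), 21(W), 24(W), 26(W), 27(W) are all W)
n=29: W (go to 28, an L position)
n=30: W (go to 15, an L position)
Reading off the rows marked L gives the requested list; there are 13 such values of n.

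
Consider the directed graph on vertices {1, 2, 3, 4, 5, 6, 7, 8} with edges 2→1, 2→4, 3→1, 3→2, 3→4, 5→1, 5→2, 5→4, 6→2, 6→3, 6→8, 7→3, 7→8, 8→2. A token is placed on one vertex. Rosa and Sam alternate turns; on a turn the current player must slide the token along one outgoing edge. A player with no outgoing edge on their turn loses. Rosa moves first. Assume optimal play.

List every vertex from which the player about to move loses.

Build the W/L table. Terminal = L. A non-terminal position is W if it has a move to some L; otherwise it is L.
Every edge goes from a vertex to one that appears earlier in the order 1, 4, 2, 3, 8, 7, 6, 5, so processing vertices in that order labels each vertex after all of its successors.
1: no outgoing edge → L
4: no outgoing edge → L
2: →4(L), so W
3: →4(L), so W
8: →2(W) only, which is W, so L
7: →8(L), so W
6: →8(L), so W
5: →4(L), so W
The losing starting vertices are exactly the entries labelled L in this table (3 of them).

1, 4, 8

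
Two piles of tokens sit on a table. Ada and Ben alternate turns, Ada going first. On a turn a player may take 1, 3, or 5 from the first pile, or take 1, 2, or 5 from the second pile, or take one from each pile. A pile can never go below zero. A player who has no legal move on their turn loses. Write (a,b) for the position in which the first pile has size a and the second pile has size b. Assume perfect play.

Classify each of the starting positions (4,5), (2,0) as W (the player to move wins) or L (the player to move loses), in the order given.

(4,5): W, (2,0): L

Build the W/L table. Terminal = L. A non-terminal position is W if it has a move to some L; otherwise it is L.
No move ever increases a pile, so every position that can arise here has a ≤ 4 and b ≤ 5; it is enough to label the cells with 0 ≤ a ≤ 4 and 0 ≤ b ≤ 5.
Every move lowers a or b (never raises either), so fill the grid row by row in increasing a, and left to right within a row: each cell's successors are then already labelled.
      b=0  b=1  b=2  b=3  b=4  b=5
a=0:    L    W    W    L    W    W
a=1:    W    W    L    W    W    L
a=2:    L    W    W    W    L    W
a=3:    W    W    L    W    W    W
a=4:    L    W    W    W    L    W
Cells with no legal move (terminal, hence L): (0,0).
The remaining L cells, each justified by listing all of its moves:
(0,3): only reaches (0,2)(W), (0,1)(W), all W → L
(1,2): only reaches (0,2)(W), (1,1)(W), (1,0)(W), (0,1)(W), all W → L
(1,5): only reaches (0,5)(W), (1,4)(W), (1,3)(W), (1,0)(W), (0,4)(W), all W → L
(2,0): only reaches (1,0)(W), which is W → L
(2,4): only reaches (1,4)(W), (2,3)(W), (2,2)(W), (1,3)(W), all W → L
(3,2): only reaches (2,2)(W), (0,2)(W), (3,1)(W), (3,0)(W), (2,1)(W), all W → L
(4,0): only reaches (3,0)(W), (1,0)(W), all W → L
(4,4): only reaches (3,4)(W), (1,4)(W), (4,3)(W), (4,2)(W), (3,3)(W), all W → L
Every other cell has at least one move into one of the L cells above, so it is W.
(4,5): the move to (1,5) reaches an L cell, so W
(2,0): one of the L cells justified above, so L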